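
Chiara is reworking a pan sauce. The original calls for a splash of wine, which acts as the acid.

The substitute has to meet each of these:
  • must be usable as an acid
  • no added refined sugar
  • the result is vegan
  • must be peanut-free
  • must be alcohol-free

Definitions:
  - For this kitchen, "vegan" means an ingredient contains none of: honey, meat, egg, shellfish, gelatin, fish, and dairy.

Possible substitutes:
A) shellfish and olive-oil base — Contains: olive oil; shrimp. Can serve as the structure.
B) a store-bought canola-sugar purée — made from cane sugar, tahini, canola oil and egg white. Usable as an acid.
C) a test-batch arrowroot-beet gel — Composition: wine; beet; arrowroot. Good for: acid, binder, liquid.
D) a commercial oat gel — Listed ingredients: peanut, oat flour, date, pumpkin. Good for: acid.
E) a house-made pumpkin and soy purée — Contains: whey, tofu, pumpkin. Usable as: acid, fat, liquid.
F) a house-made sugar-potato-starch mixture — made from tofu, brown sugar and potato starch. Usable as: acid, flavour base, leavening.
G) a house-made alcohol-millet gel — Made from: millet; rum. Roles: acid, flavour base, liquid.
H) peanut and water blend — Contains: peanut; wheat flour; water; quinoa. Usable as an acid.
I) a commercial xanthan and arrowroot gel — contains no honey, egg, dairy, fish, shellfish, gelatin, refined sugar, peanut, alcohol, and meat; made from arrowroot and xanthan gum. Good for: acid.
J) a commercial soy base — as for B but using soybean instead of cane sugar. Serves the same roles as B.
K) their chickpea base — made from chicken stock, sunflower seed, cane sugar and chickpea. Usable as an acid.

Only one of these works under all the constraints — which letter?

A: not usable as an acid; has shrimp, so not vegan — out
B: has egg white, so not vegan; has cane sugar, so not no-added-sugar — out
C: has wine, so not alcohol-free — no
D: has peanut, so not peanut-free — reject
E: has whey, so not vegan — no
F: has brown sugar, so not no-added-sugar — reject
G: has rum, so not alcohol-free — no
H: has peanut, so not peanut-free — reject
I: every rule checks out — valid
J: has egg white, so not vegan — no
K: has chicken stock, so not vegan; has cane sugar, so not no-added-sugar — no

I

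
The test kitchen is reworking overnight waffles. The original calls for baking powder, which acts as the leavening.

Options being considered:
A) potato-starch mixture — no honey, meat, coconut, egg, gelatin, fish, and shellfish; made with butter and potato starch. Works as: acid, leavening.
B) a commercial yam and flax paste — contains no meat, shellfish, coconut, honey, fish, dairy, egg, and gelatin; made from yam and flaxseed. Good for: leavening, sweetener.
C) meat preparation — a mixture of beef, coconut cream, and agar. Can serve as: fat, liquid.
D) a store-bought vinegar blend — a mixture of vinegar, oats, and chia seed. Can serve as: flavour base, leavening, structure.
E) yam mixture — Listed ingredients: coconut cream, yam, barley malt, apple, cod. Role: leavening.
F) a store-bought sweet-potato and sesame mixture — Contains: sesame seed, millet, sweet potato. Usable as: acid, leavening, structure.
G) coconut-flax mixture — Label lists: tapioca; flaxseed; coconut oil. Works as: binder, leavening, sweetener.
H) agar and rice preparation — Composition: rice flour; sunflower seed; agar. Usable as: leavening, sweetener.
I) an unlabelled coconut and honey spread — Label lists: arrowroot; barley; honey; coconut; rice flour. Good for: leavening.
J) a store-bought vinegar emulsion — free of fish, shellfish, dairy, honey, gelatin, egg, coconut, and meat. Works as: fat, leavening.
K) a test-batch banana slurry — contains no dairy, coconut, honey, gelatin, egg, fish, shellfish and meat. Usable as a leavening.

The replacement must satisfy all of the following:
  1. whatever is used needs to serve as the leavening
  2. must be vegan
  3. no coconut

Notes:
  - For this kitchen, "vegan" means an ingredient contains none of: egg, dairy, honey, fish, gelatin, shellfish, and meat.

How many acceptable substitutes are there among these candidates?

6

A: has butter, so not vegan — reject
B: works as a leavening, no coconut, vegan — OK
C: not usable as a leavening; has beef, so not vegan (and 1 more) — out
D: only oats, vinegar and chia seed; none excluded — valid
E: has cod, so not vegan; has coconut cream, so not coconut-free — reject
F: every rule checks out — keep
G: has coconut oil, so not coconut-free — reject
H: every rule checks out — OK
I: has honey, so not vegan; has coconut, so not coconut-free — no
J: works as a leavening, no coconut, vegan — keep
K: works as a leavening, vegan, no coconut — keep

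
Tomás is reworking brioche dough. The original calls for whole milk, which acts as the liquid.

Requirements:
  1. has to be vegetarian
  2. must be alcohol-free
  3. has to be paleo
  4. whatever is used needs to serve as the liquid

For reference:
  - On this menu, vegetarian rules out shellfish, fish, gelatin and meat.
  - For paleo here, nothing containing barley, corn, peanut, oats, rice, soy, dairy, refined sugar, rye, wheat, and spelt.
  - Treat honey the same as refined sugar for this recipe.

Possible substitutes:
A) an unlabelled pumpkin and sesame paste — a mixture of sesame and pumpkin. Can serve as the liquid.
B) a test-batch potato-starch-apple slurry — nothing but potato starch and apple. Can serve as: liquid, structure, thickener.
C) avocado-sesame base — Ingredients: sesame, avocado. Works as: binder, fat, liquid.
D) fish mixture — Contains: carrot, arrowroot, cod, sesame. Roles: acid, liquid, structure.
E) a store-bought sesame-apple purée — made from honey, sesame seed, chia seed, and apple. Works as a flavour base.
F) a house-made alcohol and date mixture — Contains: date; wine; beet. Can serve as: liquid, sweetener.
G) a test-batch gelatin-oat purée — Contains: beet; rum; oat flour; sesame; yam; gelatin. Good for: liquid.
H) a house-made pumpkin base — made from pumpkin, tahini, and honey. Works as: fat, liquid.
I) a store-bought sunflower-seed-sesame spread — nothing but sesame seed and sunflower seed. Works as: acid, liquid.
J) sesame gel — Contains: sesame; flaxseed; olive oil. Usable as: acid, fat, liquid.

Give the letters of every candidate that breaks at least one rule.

A: every rule checks out — keep
B: every rule checks out — OK
C: paleo, no alcohol — OK
D: has cod, so not vegetarian — no
E: not usable as a liquid; has honey, so not paleo — no
F: has wine, so not alcohol-free — out
G: has gelatin, so not vegetarian; has oat flour, so not paleo (and 1 more) — out
H: has honey, so not paleo — no
I: only sesame seed and sunflower seed; none excluded — keep
J: works as a liquid, paleo, vegetarian — valid

D, E, F, G, H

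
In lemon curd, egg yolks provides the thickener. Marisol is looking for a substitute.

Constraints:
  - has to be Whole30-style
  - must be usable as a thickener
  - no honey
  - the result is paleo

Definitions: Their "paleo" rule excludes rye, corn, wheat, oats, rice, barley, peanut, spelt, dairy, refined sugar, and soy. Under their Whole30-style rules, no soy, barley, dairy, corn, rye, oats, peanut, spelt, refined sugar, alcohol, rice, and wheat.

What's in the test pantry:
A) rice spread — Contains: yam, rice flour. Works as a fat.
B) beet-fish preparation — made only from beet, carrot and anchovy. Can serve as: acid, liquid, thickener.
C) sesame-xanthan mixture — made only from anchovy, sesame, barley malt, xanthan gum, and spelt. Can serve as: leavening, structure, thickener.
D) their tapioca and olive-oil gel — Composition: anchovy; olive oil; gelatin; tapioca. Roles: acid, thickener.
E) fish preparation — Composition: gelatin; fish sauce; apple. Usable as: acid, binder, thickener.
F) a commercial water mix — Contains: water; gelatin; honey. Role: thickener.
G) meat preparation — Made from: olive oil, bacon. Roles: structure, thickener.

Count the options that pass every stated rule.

4

A: not usable as a thickener; has rice flour, so not paleo (and 1 more) — reject
B: all constraints satisfied — valid
C: has barley malt, so not paleo; has barley malt, so not Whole30-style — no
D: Whole30-style, paleo — OK
E: only fish sauce, gelatin and apple; none excluded — valid
F: has honey, so not honey-free — out
G: nothing on the exclusion list — OK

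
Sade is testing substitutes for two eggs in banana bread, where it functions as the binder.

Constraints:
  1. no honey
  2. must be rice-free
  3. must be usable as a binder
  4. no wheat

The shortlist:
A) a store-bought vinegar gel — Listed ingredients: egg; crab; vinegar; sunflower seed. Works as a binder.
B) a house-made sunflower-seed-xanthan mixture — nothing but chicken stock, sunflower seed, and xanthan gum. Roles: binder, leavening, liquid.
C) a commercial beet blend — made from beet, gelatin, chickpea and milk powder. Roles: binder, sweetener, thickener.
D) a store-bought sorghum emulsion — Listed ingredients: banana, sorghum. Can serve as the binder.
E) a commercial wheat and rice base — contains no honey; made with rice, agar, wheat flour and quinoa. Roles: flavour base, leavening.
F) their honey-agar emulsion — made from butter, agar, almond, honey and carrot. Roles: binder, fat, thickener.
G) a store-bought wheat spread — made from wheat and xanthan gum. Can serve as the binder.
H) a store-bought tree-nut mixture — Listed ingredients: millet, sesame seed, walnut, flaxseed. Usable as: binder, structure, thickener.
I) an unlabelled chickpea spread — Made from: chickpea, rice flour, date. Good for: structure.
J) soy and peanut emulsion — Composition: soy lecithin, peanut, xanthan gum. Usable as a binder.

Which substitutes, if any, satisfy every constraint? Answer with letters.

A: egg and crab etc. — none of it excluded — valid
B: works as a binder, no wheat, no honey — valid
C: all constraints satisfied — valid
D: only banana and sorghum; none excluded — keep
E: not usable as a binder; has rice, so not rice-free (and 1 more) — reject
F: has honey, so not honey-free — no
G: has wheat, so not wheat-free — no
H: sesame seed and walnut etc. — none of it excluded — valid
I: not usable as a binder; has rice flour, so not rice-free — out
J: only peanut, soy lecithin and xanthan gum; none excluded — valid

A, B, C, D, H, J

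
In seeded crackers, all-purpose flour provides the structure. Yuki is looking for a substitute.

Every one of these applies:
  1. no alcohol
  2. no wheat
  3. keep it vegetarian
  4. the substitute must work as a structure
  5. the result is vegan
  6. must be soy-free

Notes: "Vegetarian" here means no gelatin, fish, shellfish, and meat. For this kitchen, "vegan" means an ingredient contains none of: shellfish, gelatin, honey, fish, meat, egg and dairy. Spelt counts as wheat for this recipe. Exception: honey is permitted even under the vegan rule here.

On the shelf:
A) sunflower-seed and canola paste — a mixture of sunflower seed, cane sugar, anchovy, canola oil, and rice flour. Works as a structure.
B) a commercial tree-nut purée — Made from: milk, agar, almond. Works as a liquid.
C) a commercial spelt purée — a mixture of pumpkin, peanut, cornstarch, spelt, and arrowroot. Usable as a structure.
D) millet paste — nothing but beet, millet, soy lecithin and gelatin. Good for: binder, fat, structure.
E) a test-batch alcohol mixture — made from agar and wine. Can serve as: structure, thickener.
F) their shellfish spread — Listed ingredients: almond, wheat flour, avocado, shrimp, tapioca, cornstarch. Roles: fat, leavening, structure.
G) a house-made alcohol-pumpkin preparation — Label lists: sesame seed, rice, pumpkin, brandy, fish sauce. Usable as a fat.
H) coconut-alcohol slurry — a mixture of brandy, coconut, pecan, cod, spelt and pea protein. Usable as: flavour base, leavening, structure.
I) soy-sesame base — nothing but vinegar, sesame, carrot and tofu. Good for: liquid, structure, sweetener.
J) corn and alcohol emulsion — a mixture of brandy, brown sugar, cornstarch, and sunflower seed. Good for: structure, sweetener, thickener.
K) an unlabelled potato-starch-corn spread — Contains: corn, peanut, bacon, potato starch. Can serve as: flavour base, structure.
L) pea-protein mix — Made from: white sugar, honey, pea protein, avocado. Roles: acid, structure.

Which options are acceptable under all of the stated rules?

A: has anchovy, so not vegetarian; has anchovy, so not vegan — reject
B: not usable as a structure; has milk, so not vegan — reject
C: has spelt, so not wheat-free — reject
D: has gelatin, so not vegetarian; has gelatin, so not vegan (and 1 more) — out
E: has wine, so not alcohol-free — no
F: has shrimp, so not vegetarian; has shrimp, so not vegan (and 1 more) — reject
G: not usable as a structure; has fish sauce, so not vegetarian (and 2 more) — reject
H: has cod, so not vegetarian; has cod, so not vegan (and 2 more) — reject
I: has tofu, so not soy-free — out
J: has brandy, so not alcohol-free — no
K: has bacon, so not vegetarian; has bacon, so not vegan — reject
L: honey is permitted under the vegan carve-out; nothing else excluded — keep

L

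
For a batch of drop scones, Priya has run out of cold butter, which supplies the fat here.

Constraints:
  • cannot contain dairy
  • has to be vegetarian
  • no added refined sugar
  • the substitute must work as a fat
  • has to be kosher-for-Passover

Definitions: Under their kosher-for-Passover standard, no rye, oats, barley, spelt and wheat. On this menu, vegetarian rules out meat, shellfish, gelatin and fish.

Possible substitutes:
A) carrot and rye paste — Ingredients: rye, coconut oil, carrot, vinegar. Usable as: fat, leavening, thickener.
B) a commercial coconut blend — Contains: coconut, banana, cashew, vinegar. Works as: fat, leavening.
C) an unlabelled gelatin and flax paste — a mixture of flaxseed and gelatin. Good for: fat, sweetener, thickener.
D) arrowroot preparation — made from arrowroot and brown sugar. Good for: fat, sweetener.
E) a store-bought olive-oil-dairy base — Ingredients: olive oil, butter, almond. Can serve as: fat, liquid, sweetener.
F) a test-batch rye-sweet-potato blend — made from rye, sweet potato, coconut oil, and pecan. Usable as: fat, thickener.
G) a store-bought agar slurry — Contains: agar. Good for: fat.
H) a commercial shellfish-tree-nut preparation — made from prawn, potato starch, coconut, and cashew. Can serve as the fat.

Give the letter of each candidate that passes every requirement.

B, G

A: has rye, so not kosher-for-Passover — out
B: coconut and cashew etc. — none of it excluded — keep
C: has gelatin, so not vegetarian — reject
D: has brown sugar, so not no-added-sugar — out
E: has butter, so not dairy-free — no
F: has rye, so not kosher-for-Passover — reject
G: nothing on the exclusion list — keep
H: has prawn, so not vegetarian — no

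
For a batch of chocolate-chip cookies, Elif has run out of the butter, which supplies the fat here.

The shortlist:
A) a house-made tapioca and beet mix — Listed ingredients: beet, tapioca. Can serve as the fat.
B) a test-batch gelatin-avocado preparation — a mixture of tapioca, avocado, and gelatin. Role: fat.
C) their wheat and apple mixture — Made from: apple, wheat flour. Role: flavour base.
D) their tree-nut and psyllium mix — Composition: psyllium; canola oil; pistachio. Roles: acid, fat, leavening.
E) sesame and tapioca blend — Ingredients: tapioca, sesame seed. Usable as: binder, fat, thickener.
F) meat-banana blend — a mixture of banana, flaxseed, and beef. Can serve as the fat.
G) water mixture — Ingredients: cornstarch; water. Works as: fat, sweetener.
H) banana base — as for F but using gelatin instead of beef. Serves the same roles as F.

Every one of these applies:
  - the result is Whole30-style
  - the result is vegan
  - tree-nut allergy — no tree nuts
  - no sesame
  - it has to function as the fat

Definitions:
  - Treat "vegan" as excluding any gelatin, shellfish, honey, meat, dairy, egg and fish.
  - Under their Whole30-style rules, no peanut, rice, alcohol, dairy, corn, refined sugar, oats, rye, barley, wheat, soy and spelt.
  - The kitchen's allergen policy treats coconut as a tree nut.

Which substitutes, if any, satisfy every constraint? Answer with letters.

A: only tapioca and beet; none excluded — keep
B: has gelatin, so not vegan — no
C: not usable as a fat; has wheat flour, so not Whole30-style — reject
D: has pistachio, so not tree-nut-free — no
E: has sesame seed, so not sesame-free — out
F: has beef, so not vegan — out
G: has cornstarch, so not Whole30-style — no
H: has gelatin, so not vegan — no

A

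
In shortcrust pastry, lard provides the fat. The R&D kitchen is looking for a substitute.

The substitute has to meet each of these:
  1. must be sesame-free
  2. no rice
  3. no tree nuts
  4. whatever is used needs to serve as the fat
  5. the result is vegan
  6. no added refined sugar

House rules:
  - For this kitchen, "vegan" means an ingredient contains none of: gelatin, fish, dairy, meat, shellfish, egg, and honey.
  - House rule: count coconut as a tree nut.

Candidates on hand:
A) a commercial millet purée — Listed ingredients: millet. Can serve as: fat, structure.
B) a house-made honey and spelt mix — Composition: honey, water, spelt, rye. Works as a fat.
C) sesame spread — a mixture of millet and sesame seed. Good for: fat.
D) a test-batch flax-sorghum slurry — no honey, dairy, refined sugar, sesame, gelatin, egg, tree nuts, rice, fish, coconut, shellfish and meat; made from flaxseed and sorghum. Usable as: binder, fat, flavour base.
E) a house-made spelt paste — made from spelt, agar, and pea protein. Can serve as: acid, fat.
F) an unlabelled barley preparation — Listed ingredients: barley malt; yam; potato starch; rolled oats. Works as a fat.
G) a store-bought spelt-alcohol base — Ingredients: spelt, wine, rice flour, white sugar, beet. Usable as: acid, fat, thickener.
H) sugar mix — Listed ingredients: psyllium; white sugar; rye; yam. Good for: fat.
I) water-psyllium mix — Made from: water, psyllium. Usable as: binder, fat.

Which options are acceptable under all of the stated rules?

A, D, E, F, I

A: every rule checks out — OK
B: has honey, so not vegan — reject
C: has sesame seed, so not sesame-free — no
D: vegan, no rice — OK
E: only spelt, pea protein, and agar; none excluded — keep
F: works as a fat, no refined sugar, vegan — valid
G: has rice flour, so not rice-free; has white sugar, so not no-added-sugar — no
H: has white sugar, so not no-added-sugar — no
I: only water and psyllium; none excluded — OK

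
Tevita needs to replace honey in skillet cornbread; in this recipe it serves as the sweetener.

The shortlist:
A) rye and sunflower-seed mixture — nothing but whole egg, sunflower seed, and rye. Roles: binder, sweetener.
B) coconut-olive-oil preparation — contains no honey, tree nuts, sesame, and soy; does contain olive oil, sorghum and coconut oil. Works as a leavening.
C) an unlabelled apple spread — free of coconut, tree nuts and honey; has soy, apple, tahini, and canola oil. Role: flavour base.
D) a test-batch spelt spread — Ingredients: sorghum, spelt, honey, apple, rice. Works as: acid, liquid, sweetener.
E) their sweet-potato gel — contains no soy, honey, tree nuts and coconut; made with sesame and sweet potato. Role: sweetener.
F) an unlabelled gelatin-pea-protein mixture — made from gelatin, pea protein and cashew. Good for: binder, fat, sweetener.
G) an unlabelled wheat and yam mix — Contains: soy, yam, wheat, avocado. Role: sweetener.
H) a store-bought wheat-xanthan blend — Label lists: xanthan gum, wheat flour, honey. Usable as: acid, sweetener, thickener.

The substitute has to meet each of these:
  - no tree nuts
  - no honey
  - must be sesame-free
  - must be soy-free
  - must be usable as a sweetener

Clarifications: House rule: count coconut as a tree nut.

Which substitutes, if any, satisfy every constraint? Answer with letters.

A: nothing on the exclusion list — keep
B: not usable as a sweetener; has coconut oil, so not tree-nut-free — out
C: not usable as a sweetener; has soy, so not soy-free (and 1 more) — no
D: has honey, so not honey-free — out
E: has sesame, so not sesame-free — out
F: has cashew, so not tree-nut-free — out
G: has soy, so not soy-free — reject
H: has honey, so not honey-free — no

A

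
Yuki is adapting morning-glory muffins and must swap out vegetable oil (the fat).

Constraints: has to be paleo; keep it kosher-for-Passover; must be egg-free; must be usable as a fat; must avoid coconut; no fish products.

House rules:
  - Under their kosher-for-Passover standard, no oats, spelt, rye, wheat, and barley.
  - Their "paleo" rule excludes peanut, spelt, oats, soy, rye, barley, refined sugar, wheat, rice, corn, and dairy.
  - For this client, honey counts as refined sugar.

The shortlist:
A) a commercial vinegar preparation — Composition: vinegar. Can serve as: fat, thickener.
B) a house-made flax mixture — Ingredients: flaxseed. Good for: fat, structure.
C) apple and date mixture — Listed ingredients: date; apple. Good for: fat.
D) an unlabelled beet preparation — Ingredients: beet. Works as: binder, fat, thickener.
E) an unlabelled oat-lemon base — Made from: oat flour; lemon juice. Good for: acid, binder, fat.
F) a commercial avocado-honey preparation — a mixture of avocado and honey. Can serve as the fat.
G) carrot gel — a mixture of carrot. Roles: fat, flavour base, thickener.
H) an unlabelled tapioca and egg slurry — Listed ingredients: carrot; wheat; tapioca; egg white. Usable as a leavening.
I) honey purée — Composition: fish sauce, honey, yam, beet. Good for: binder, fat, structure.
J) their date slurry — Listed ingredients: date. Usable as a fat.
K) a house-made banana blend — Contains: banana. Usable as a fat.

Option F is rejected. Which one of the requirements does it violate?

paleo

usable as a fat: satisfied
kosher-for-Passover: satisfied
paleo: has honey — fails
egg-free: satisfied
fish-free: satisfied
coconut-free: satisfied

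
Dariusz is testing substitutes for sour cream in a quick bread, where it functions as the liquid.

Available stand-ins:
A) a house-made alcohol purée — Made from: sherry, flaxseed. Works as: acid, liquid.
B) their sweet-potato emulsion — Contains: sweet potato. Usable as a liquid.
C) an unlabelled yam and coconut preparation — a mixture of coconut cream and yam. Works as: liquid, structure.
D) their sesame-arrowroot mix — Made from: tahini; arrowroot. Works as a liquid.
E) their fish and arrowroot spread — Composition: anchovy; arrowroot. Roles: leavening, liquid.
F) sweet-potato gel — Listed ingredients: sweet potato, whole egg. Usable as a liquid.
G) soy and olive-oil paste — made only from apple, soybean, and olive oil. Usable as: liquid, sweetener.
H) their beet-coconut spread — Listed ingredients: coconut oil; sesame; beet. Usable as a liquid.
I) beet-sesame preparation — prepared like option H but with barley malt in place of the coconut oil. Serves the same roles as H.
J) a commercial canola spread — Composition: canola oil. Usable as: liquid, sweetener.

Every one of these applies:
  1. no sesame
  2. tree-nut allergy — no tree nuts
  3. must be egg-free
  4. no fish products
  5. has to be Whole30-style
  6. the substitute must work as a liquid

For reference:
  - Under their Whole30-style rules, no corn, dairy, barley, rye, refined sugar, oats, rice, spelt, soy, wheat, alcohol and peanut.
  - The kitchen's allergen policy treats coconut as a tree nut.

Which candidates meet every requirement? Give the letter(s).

B, J

A: has sherry, so not Whole30-style — reject
B: every rule checks out — valid
C: has coconut cream, so not tree-nut-free — out
D: has tahini, so not sesame-free — out
E: has anchovy, so not fish-free — reject
F: has whole egg, so not egg-free — out
G: has soybean, so not Whole30-style — no
H: has coconut oil, so not tree-nut-free; has sesame, so not sesame-free — no
I: has barley malt, so not Whole30-style; has sesame, so not sesame-free — reject
J: all constraints satisfied — keep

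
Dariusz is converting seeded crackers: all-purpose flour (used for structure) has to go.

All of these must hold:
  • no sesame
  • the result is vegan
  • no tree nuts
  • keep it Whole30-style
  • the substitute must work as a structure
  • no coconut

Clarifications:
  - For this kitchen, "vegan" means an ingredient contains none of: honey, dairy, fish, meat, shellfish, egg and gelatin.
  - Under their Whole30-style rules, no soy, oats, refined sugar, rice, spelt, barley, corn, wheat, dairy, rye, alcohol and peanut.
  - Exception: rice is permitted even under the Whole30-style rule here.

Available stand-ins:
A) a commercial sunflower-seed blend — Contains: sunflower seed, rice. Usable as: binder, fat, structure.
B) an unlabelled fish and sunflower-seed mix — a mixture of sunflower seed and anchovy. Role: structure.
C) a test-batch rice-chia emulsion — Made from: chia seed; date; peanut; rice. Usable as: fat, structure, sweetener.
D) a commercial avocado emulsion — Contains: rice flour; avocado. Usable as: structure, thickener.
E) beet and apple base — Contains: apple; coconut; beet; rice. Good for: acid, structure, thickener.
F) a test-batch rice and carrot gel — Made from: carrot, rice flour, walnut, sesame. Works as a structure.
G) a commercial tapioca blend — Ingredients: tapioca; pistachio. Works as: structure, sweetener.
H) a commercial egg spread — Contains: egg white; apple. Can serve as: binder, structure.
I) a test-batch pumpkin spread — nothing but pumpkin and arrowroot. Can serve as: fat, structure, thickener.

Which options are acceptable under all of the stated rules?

A: rice is permitted under the Whole30-style carve-out; nothing else excluded — keep
B: has anchovy, so not vegan — out
C: has peanut, so not Whole30-style — out
D: rice is permitted under the Whole30-style carve-out; nothing else excluded — keep
E: has coconut, so not coconut-free — no
F: has sesame, so not sesame-free; has walnut, so not tree-nut-free — reject
G: has pistachio, so not tree-nut-free — out
H: has egg white, so not vegan — out
I: no tree nuts, vegan — keep

A, D, I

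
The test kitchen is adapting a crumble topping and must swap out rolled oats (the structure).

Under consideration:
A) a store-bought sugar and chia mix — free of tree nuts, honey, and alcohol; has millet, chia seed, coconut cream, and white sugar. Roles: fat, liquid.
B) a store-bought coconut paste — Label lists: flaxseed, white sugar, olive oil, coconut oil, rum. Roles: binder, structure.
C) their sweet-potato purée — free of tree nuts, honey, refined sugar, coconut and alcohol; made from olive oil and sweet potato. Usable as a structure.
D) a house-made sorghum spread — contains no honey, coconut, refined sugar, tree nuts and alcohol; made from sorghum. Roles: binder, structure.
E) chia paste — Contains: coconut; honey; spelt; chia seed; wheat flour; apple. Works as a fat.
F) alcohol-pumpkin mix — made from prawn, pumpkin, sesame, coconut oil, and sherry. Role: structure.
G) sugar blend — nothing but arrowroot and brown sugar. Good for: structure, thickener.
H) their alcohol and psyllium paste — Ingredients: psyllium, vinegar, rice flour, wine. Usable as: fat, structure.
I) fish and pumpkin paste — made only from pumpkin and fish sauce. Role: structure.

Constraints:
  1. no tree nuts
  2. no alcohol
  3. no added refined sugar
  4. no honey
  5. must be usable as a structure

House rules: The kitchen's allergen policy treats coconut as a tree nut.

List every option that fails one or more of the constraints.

A: not usable as a structure; has white sugar, so not no-added-sugar (and 1 more) — out
B: has white sugar, so not no-added-sugar; has rum, so not alcohol-free (and 1 more) — reject
C: works as a structure, no refined sugar, tree-nut-free — keep
D: nothing on the exclusion list — valid
E: not usable as a structure; has honey, so not honey-free (and 1 more) — reject
F: has sherry, so not alcohol-free; has coconut oil, so not tree-nut-free — no
G: has brown sugar, so not no-added-sugar — no
H: has wine, so not alcohol-free — out
I: works as a structure, no alcohol, no honey — valid

A, B, E, F, G, H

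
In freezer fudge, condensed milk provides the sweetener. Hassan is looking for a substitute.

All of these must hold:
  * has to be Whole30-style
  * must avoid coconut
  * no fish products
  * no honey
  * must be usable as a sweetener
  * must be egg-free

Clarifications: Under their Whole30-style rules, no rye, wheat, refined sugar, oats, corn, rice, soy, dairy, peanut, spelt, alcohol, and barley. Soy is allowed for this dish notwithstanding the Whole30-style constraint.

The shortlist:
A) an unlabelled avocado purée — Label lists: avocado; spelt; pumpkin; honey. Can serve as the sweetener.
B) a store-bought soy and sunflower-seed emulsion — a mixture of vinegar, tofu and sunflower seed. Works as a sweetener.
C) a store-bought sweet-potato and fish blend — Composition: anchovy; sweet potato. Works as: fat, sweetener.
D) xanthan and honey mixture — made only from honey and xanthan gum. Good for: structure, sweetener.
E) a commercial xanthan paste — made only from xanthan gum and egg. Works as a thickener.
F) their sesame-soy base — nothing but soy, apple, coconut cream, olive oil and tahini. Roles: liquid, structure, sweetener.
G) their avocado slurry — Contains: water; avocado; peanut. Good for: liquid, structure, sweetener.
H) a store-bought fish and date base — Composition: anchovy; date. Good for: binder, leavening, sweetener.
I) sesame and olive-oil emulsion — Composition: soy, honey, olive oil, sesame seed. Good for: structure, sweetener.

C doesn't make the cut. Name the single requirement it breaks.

fish-free

usable as a sweetener: satisfied
Whole30-style: satisfied
fish-free: has anchovy — fails
honey-free: satisfied
egg-free: satisfied
coconut-free: satisfied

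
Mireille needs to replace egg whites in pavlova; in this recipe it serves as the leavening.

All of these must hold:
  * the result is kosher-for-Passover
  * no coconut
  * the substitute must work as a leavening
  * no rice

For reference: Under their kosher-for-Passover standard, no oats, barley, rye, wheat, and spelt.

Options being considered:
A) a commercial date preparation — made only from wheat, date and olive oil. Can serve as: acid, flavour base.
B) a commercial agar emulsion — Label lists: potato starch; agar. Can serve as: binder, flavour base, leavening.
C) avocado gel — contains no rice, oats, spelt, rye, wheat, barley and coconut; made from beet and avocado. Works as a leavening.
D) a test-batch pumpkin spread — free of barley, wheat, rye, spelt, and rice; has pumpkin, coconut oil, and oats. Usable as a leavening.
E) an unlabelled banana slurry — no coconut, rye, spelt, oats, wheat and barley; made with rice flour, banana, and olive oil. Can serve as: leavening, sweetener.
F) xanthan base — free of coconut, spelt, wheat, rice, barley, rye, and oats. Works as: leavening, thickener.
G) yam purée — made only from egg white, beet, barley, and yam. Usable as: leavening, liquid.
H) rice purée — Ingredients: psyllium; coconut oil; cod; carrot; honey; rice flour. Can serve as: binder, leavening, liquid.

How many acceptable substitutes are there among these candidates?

A: not usable as a leavening; has wheat, so not kosher-for-Passover — reject
B: no coconut, no rice — keep
C: nothing on the exclusion list — OK
D: has oats, so not kosher-for-Passover; has coconut oil, so not coconut-free — reject
E: has rice flour, so not rice-free — out
F: works as a leavening, no rice, no coconut — keep
G: has barley, so not kosher-for-Passover — no
H: has coconut oil, so not coconut-free; has rice flour, so not rice-free — reject

3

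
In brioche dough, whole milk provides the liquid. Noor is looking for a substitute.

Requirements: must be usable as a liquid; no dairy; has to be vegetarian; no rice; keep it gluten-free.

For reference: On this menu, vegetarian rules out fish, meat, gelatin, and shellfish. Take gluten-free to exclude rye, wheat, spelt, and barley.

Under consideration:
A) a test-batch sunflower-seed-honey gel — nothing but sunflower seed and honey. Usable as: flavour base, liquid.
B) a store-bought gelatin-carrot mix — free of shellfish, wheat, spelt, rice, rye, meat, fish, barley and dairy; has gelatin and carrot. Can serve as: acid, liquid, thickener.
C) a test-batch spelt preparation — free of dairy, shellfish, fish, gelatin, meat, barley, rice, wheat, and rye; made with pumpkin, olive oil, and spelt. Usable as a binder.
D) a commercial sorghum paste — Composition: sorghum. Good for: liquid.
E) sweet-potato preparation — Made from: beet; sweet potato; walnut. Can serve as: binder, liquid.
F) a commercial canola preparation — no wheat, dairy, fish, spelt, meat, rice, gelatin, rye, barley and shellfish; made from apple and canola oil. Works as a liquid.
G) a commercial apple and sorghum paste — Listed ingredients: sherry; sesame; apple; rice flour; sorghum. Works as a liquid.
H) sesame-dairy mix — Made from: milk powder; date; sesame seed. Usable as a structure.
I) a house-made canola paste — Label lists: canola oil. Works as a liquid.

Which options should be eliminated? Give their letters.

A: nothing on the exclusion list — valid
B: has gelatin, so not vegetarian — reject
C: not usable as a liquid; has spelt, so not gluten-free — reject
D: only sorghum; none excluded — valid
E: every rule checks out — valid
F: nothing on the exclusion list — valid
G: has rice flour, so not rice-free — reject
H: not usable as a liquid; has milk powder, so not dairy-free — reject
I: only canola oil; none excluded — OK

B, C, G, H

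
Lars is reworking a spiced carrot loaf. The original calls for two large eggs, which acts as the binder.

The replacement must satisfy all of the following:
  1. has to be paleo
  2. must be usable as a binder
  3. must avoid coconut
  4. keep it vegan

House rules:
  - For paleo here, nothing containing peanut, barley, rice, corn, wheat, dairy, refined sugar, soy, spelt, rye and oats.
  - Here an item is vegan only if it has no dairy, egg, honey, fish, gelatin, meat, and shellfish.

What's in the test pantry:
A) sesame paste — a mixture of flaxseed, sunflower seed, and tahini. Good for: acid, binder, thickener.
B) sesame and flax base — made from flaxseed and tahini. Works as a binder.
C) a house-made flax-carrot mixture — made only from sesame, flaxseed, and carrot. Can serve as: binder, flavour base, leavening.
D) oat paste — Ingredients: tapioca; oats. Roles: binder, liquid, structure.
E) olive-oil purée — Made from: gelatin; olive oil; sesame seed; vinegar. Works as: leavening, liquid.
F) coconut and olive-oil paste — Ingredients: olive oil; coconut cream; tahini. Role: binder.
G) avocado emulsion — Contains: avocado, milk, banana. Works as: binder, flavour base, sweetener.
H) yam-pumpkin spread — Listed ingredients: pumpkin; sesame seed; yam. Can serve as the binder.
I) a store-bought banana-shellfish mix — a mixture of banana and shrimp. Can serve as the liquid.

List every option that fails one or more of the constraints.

D, E, F, G, I

A: every rule checks out — keep
B: nothing on the exclusion list — valid
C: only sesame, carrot and flaxseed; none excluded — valid
D: has oats, so not paleo — reject
E: not usable as a binder; has gelatin, so not vegan — reject
F: has coconut cream, so not coconut-free — reject
G: has milk, so not paleo; has milk, so not vegan — no
H: works as a binder, no coconut, paleo — valid
I: not usable as a binder; has shrimp, so not vegan — out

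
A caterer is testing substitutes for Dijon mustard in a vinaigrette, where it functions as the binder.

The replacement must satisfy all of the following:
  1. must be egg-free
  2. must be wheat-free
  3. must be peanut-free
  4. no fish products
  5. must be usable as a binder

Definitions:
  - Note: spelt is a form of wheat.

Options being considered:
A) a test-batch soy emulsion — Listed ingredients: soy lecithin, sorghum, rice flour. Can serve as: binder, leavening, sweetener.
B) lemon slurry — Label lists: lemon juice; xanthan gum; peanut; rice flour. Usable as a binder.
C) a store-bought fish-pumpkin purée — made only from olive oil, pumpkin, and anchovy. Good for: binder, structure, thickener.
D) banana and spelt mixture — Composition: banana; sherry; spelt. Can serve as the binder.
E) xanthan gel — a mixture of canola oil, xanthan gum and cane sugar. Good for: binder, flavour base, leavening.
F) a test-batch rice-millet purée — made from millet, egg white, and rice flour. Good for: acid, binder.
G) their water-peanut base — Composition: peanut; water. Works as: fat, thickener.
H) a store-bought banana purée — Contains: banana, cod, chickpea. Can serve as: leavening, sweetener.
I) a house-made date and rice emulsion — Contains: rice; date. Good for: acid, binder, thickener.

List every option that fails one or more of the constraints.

A: nothing on the exclusion list — valid
B: has peanut, so not peanut-free — no
C: has anchovy, so not fish-free — reject
D: has spelt, so not wheat-free — out
E: only cane sugar, xanthan gum and canola oil; none excluded — OK
F: has egg white, so not egg-free — reject
G: not usable as a binder; has peanut, so not peanut-free — no
H: not usable as a binder; has cod, so not fish-free — reject
I: nothing on the exclusion list — valid

B, C, D, F, G, H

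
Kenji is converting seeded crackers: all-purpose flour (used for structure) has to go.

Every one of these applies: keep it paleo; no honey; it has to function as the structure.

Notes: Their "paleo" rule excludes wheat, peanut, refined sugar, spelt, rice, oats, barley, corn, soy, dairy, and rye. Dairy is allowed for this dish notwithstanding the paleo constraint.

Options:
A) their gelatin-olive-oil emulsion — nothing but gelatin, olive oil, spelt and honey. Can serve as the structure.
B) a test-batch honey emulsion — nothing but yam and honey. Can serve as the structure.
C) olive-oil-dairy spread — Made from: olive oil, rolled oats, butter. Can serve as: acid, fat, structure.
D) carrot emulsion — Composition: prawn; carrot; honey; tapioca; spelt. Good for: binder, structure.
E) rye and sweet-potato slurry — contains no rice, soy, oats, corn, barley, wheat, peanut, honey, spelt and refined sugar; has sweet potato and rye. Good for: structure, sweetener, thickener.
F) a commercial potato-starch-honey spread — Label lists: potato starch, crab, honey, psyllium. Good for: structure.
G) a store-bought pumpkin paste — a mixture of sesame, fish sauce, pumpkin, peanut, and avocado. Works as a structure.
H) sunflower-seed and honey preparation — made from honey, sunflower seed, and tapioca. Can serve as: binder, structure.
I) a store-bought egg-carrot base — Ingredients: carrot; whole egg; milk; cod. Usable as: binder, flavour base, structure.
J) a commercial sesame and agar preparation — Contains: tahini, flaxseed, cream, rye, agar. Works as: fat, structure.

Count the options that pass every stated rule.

A: has spelt, so not paleo; has honey, so not honey-free — reject
B: has honey, so not honey-free — reject
C: has rolled oats, so not paleo — out
D: has spelt, so not paleo; has honey, so not honey-free — reject
E: has rye, so not paleo — reject
F: has honey, so not honey-free — no
G: has peanut, so not paleo — no
H: has honey, so not honey-free — no
I: dairy is permitted under the paleo carve-out; nothing else excluded — OK
J: has rye, so not paleo — no

1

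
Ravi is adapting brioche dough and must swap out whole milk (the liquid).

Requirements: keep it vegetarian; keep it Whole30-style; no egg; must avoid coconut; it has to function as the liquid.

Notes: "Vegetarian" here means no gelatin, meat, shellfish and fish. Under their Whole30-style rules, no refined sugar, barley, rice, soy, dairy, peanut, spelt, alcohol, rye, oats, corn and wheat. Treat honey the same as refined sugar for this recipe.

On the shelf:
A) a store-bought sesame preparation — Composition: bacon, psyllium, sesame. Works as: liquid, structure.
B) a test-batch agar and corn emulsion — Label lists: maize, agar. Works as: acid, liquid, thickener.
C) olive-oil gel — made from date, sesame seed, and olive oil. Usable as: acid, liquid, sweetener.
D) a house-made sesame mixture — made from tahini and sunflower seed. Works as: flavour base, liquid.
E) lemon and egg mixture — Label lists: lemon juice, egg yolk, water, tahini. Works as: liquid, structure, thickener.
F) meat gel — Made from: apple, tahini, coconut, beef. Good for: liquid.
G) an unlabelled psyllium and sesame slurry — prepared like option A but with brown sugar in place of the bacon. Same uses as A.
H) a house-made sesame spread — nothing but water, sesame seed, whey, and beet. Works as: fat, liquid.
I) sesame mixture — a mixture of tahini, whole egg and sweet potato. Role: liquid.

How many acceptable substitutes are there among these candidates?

2

A: has bacon, so not vegetarian — out
B: has maize, so not Whole30-style — out
C: vegetarian, Whole30-style — OK
D: works as a liquid, Whole30-style, no egg — valid
E: has egg yolk, so not egg-free — reject
F: has beef, so not vegetarian; has coconut, so not coconut-free — reject
G: has brown sugar, so not Whole30-style — reject
H: has whey, so not Whole30-style — out
I: has whole egg, so not egg-free — out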